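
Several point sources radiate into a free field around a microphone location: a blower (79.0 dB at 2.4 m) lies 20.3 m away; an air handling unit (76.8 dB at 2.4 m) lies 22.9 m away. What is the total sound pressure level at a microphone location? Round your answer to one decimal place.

First find each source's level at the receiver (point-source: −20·log₁₀(r/r_ref)), then combine on an intensity basis.
blower: 79.0 − 20·log₁₀(20.3/2.4) = 79.0 − 18.55 = 60.45 dB.
air handling unit: 76.8 − 20·log₁₀(22.9/2.4) = 76.8 − 19.59 = 57.21 dB.
Σ 10^(L/10) = 1.636e+06 → L_total = 10·log₁₀(1.636e+06) = 62.14 dB.

62.1 dB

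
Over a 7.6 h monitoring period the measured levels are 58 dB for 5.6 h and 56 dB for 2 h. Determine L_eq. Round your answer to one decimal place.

57.6 dB

Weight each interval's intensity by its duration and average over T = 7.6 h:
Σ tᵢ·10^(Lᵢ/10) = 5.6·10^(58/10) + 2·10^(56/10) = 4.330e+06.
L_eq = 10·log₁₀(4.330e+06/7.6) = 57.56 dB.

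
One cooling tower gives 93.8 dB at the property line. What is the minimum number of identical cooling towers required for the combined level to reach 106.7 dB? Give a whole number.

20

The shortfall is 106.7 − 93.8 = 12.9 dB, and N units add 10·log₁₀ N, so need 10·log₁₀ N ≥ 12.9.
N ≥ 10^(12.9/10) = 19.498, so N = 20.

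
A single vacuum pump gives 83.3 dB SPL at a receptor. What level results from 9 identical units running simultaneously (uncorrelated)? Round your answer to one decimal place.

L_total = L₁ + 10·log₁₀ N for N identical incoherent sources.
L_total = 83.3 + 10·log₁₀(9) = 83.3 + 9.542 = 92.84 dB SPL.

92.8 dB SPL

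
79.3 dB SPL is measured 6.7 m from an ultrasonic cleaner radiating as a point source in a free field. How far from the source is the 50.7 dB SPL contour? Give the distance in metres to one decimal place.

The 28.6 dB drop corresponds to a distance ratio of 10^(28.6/20) for a point source.
r₂ = 6.7·10^((79.3−50.7)/20) = 6.7·10^(28.6/20) = 180.33 m.

180.3 m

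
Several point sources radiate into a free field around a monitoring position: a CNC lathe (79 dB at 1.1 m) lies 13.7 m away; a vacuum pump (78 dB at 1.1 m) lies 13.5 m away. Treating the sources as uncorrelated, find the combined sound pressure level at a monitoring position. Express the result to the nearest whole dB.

Apply inverse-square spreading to bring every level to the receiver, then sum 10^(L/10).
CNC lathe: 79 − 20·log₁₀(13.7/1.1) = 79 − 21.91 = 57.09 dB.
vacuum pump: 78 − 20·log₁₀(13.5/1.1) = 78 − 21.78 = 56.22 dB.
Σ 10^(L/10) = 9.310e+05 → L_total = 10·log₁₀(9.310e+05) = 59.69 dB.

60 dB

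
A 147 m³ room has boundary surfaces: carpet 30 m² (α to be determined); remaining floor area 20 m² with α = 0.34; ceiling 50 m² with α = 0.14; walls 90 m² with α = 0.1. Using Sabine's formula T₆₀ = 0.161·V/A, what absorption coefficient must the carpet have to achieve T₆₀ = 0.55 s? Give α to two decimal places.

0.67

A = 0.161·V/T₆₀ = 0.161·147/0.55 = 43.03 m² sabins.
Absorption from the other surfaces = 20·0.34 + 50·0.14 + 90·0.1 = 22.80 m², so the carpet must supply 20.23 m² over 30 m².
α = 20.23/30 = 0.674.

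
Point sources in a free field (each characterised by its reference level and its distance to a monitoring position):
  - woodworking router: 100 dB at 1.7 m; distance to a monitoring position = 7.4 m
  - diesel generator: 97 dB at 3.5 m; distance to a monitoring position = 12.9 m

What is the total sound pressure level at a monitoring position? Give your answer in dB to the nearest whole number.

90 dB

Propagate each source to the receiver with L = L_ref − 20·log₁₀(r/r_ref), then add intensities.
woodworking router: 100 − 20·log₁₀(7.4/1.7) = 100 − 12.78 = 87.22 dB.
diesel generator: 97 − 20·log₁₀(12.9/3.5) = 97 − 11.33 = 85.67 dB.
Σ 10^(L/10) = 8.967e+08 → L_total = 10·log₁₀(8.967e+08) = 89.53 dB.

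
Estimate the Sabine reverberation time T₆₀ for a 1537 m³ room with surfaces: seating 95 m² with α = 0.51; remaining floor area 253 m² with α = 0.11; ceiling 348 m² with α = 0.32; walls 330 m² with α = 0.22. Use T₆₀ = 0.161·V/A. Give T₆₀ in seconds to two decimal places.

Total absorption A = 95·0.51 + 253·0.11 + 348·0.32 + 330·0.22 = 260.24 m² sabins.
T₆₀ = 0.161 × 1537 / 260.24 = 0.951 s.

0.95 s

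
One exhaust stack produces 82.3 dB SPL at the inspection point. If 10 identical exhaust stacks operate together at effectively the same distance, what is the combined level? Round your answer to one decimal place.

With 10 equal, uncorrelated contributions the intensity is 10× that of one unit, giving a rise of 10·log₁₀ 10.
L_total = 82.3 + 10·log₁₀(10) = 82.3 + 10.000 = 92.30 dB SPL.

92.3 dB SPL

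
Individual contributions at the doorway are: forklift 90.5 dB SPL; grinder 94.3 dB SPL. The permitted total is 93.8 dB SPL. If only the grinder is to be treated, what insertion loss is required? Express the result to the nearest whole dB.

3 dB

Everything except the grinder sums to 10^(90.5/10) = 1.122e+09 in linear terms, 90.50 dB SPL.
The limit corresponds to 10^(93.8/10) = 2.399e+09; subtracting the fixed part leaves 1.277e+09 for the grinder, i.e. 91.06 dB SPL.
So the grinder must be reduced from 94.3 to 91.06 dB SPL: IL = 3.24 dB.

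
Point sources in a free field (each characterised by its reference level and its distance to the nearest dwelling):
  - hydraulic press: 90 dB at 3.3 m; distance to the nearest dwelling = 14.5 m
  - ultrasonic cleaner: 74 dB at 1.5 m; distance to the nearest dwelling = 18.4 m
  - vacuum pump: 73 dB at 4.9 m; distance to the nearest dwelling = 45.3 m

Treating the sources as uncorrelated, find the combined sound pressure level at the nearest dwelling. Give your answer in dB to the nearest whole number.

First find each source's level at the receiver (point-source: −20·log₁₀(r/r_ref)), then combine on an intensity basis.
hydraulic press: 90 − 20·log₁₀(14.5/3.3) = 90 − 12.86 = 77.14 dB.
ultrasonic cleaner: 74 − 20·log₁₀(18.4/1.5) = 74 − 21.77 = 52.23 dB.
vacuum pump: 73 − 20·log₁₀(45.3/4.9) = 73 − 19.32 = 53.68 dB.
Σ 10^(L/10) = 5.220e+07 → L_total = 10·log₁₀(5.220e+07) = 77.18 dB.

77 dB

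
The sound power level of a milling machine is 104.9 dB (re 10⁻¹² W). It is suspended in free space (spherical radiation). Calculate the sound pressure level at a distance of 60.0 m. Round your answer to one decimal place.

L_p = L_w − 10·log₁₀(4π·r²) with r = 60.0 m.
4π·r² = 4.524e+04 m², 10·log₁₀ of that is 46.555 dB.
L_p = 104.9 − 46.555 = 58.34 dB.

58.3 dB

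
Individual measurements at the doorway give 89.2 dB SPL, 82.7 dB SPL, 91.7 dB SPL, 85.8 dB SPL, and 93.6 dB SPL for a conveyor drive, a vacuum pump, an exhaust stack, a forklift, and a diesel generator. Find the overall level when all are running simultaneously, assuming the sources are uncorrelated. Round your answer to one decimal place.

For uncorrelated sources the intensities add, so convert each level to linear form, sum, and take 10·log₁₀ of the total.
Σ 10^(L/10) = 10^(89.2/10) + 10^(82.7/10) + 10^(91.7/10) + 10^(85.8/10) + 10^(93.6/10) = 5.168e+09.
L_total = 10·log₁₀(5.168e+09) = 97.13 dB SPL.

97.1 dB SPL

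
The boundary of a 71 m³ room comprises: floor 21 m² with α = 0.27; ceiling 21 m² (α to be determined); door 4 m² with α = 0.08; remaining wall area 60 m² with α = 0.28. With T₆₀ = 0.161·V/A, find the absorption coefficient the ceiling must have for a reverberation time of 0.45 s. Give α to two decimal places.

From T₆₀ = 0.161·V/A, the target T₆₀ = 0.45 s needs A = 0.161·71/0.45 = 25.40 m².
Absorption from the other surfaces = 21·0.27 + 4·0.08 + 60·0.28 = 22.79 m², so the ceiling must supply 2.61 m² over 21 m².
α = 2.61/21 = 0.124.

0.12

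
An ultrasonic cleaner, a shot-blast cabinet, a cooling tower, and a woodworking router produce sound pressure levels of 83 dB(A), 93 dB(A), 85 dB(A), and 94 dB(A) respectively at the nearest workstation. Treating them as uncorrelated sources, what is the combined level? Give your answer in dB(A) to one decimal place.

97.0 dB(A)

Incoherent sources combine by intensity addition: L_total = 10·log₁₀(Σ 10^(L_i/10)).
Σ 10^(L/10) = 10^(83/10) + 10^(93/10) + 10^(85/10) + 10^(94/10) = 5.023e+09.
L_total = 10·log₁₀(5.023e+09) = 97.01 dB(A).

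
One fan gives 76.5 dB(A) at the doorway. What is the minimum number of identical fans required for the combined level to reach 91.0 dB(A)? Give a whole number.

29

Need L₁ + 10·log₁₀ N ≥ 91.0, i.e. log₁₀ N ≥ 1.45.
N ≥ 10^(14.5/10) = 28.184, so N = 29.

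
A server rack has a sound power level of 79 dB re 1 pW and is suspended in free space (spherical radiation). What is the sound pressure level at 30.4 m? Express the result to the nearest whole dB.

38 dB

The power spreads over a sphere of area 4π·r², so L_p = L_w − 10·log₁₀(4π·r²).
4π·r² = 1.161e+04 m², 10·log₁₀ of that is 40.650 dB.
L_p = 79 − 40.650 = 38.35 dB.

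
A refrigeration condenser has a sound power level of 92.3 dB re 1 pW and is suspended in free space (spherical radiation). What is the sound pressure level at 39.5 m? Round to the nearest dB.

Free-field spherical radiation: L_p = L_w − 10·log₁₀(4π·r²), r = 39.5 m.
4π·r² = 1.961e+04 m², 10·log₁₀ of that is 42.924 dB.
L_p = 92.3 − 42.924 = 49.38 dB.

49 dB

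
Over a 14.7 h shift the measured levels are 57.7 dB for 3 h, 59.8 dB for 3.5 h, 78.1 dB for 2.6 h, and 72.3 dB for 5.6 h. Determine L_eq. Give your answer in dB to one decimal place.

The energy average is taken in the linear domain: L_eq = 10·log₁₀[(Σ tᵢ·10^(Lᵢ/10))/T], T = 14.7 h.
Σ tᵢ·10^(Lᵢ/10) = 3·10^(57.7/10) + 3.5·10^(59.8/10) + 2.6·10^(78.1/10) + 5.6·10^(72.3/10) = 2.681e+08.
L_eq = 10·log₁₀(2.681e+08/14.7) = 72.61 dB.

72.6 dB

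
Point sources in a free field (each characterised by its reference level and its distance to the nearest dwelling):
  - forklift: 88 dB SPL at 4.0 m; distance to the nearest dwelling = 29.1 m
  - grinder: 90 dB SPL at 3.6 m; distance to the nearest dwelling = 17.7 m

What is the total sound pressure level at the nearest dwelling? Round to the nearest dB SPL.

First find each source's level at the receiver (point-source: −20·log₁₀(r/r_ref)), then combine on an intensity basis.
forklift: 88 − 20·log₁₀(29.1/4.0) = 88 − 17.24 = 70.76 dB SPL.
grinder: 90 − 20·log₁₀(17.7/3.6) = 90 − 13.83 = 76.17 dB SPL.
Σ 10^(L/10) = 5.329e+07 → L_total = 10·log₁₀(5.329e+07) = 77.27 dB SPL.

77 dB SPL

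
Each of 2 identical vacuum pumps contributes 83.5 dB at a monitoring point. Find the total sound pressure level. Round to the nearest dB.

With 2 equal, uncorrelated contributions the intensity is 2× that of one unit, giving a rise of 10·log₁₀ 2.
L_total = 83.5 + 10·log₁₀(2) = 83.5 + 3.010 = 86.51 dB.

87 dB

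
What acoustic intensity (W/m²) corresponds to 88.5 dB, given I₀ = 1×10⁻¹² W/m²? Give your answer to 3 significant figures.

0.000708 W/m²

I/I₀ = 10^(88.5/10) = 7.079e+08, so I = 7.079e+08 × 10⁻¹² W/m².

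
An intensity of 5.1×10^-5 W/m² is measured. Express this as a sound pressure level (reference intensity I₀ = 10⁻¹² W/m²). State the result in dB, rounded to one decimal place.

L = 10·log₁₀(I/I₀) = 10·log₁₀(5.1×10^-5/10⁻¹²) = 10·log₁₀(5.1×10^7).
L = 10·(0.7076 + 7) = 77.08 dB.

77.1 dB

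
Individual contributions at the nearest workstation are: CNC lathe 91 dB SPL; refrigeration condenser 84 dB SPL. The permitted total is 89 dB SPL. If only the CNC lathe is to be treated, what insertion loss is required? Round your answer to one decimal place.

3.7 dB

Everything except the CNC lathe sums to 10^(84/10) = 2.512e+08 in linear terms, 84.00 dB SPL.
The limit corresponds to 10^(89/10) = 7.943e+08; subtracting the fixed part leaves 5.431e+08 for the CNC lathe, i.e. 87.35 dB SPL.
Required insertion loss = 91 − 87.35 = 3.65 dB.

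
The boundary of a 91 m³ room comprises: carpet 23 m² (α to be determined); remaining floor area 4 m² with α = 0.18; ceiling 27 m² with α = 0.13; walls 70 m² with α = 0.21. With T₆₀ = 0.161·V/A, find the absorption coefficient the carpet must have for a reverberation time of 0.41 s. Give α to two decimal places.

From T₆₀ = 0.161·V/A, the target T₆₀ = 0.41 s needs A = 0.161·91/0.41 = 35.73 m².
Absorption from the other surfaces = 4·0.18 + 27·0.13 + 70·0.21 = 18.93 m², so the carpet must supply 16.80 m² over 23 m².
α = 16.80/23 = 0.731.

0.73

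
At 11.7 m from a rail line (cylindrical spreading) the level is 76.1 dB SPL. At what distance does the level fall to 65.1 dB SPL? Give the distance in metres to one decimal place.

147.3 m

Line-source spreading drops the level by 10·log₁₀(r₂/r₁); inverting, r₂/r₁ = 10^(ΔL/10).
r₂ = 11.7·10^((76.1−65.1)/10) = 11.7·10^(11.0/10) = 147.29 m.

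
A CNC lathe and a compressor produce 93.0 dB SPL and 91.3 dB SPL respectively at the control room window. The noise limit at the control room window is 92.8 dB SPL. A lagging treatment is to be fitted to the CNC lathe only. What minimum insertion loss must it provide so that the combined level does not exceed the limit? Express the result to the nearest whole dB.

6 dB

Everything except the CNC lathe sums to 10^(91.3/10) = 1.349e+09 in linear terms, 91.30 dB SPL.
The limit corresponds to 10^(92.8/10) = 1.905e+09; subtracting the fixed part leaves 5.565e+08 for the CNC lathe, i.e. 87.45 dB SPL.
So the CNC lathe must be reduced from 93.0 to 87.45 dB SPL: IL = 5.55 dB.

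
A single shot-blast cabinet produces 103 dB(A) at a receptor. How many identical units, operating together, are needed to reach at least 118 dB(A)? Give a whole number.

32

N identical sources give L₁ + 10·log₁₀ N, so require 10·log₁₀ N ≥ 118 − 103 = 15.0 dB.
N ≥ 10^(15.0/10) = 31.623, so N = 32.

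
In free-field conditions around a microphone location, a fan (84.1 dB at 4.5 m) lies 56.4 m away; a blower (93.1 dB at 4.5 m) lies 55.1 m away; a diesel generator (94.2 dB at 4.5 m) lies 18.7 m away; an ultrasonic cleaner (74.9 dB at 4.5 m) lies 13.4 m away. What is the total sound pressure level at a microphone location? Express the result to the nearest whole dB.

82 dB

Propagate each source to the receiver with L = L_ref − 20·log₁₀(r/r_ref), then add intensities.
fan: 84.1 − 20·log₁₀(56.4/4.5) = 84.1 − 21.96 = 62.14 dB.
blower: 93.1 − 20·log₁₀(55.1/4.5) = 93.1 − 21.76 = 71.34 dB.
diesel generator: 94.2 − 20·log₁₀(18.7/4.5) = 94.2 − 12.37 = 81.83 dB.
ultrasonic cleaner: 74.9 − 20·log₁₀(13.4/4.5) = 74.9 − 9.48 = 65.42 dB.
Σ 10^(L/10) = 1.711e+08 → L_total = 10·log₁₀(1.711e+08) = 82.33 dB.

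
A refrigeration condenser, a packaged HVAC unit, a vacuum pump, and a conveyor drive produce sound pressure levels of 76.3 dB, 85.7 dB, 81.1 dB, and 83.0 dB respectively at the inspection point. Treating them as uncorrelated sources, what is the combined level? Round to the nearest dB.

For uncorrelated sources the intensities add, so convert each level to linear form, sum, and take 10·log₁₀ of the total.
Σ 10^(L/10) = 10^(76.3/10) + 10^(85.7/10) + 10^(81.1/10) + 10^(83.0/10) = 7.425e+08.
L_total = 10·log₁₀(7.425e+08) = 88.71 dB.

89 dB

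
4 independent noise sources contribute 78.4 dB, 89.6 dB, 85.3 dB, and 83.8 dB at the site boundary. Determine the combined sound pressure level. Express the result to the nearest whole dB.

92 dB

Incoherent sources combine by intensity addition: L_total = 10·log₁₀(Σ 10^(L_i/10)).
Σ 10^(L/10) = 10^(78.4/10) + 10^(89.6/10) + 10^(85.3/10) + 10^(83.8/10) = 1.560e+09.
L_total = 10·log₁₀(1.560e+09) = 91.93 dB.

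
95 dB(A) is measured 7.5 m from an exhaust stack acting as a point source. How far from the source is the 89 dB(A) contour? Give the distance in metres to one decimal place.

The 6.0 dB drop corresponds to a distance ratio of 10^(6.0/20) for a point source.
r₂ = 7.5·10^((95−89)/20) = 7.5·10^(6.0/20) = 14.96 m.

15.0 m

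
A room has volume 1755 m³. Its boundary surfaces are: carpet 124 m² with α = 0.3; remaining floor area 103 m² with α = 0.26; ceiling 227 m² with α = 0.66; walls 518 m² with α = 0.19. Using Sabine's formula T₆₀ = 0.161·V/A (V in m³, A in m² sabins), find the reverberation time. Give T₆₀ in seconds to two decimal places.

A = Σ Sᵢαᵢ = 124·0.3 + 103·0.26 + 227·0.66 + 518·0.19 = 312.22 m².
T₆₀ = 0.161·V/A = 0.161·1755/312.22 = 0.905 s.

0.90 s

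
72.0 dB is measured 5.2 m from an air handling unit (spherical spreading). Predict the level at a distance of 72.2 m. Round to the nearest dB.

49 dB

For a point source, L₂ = L₁ − 20·log₁₀(r₂/r₁).
L₂ = 72.0 − 20·log₁₀(72.2/5.2) = 72.0 − 22.851 = 49.15 dB.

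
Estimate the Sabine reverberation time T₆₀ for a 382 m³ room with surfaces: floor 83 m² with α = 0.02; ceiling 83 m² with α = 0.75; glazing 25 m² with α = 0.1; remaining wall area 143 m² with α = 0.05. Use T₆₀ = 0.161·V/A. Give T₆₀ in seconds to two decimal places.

Summing Sᵢαᵢ: 83·0.02 + 83·0.75 + 25·0.1 + 143·0.05 = 73.56 m².
T₆₀ = 0.161·V/A = 0.161·382/73.56 = 0.836 s.

0.84 s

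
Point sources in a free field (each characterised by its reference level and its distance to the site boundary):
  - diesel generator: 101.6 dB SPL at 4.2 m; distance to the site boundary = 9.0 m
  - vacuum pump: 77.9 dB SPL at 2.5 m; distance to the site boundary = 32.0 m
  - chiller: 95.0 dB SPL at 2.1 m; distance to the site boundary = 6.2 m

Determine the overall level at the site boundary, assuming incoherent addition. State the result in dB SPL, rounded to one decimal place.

Propagate each source to the receiver with L = L_ref − 20·log₁₀(r/r_ref), then add intensities.
diesel generator: 101.6 − 20·log₁₀(9.0/4.2) = 101.6 − 6.62 = 94.98 dB SPL.
vacuum pump: 77.9 − 20·log₁₀(32.0/2.5) = 77.9 − 22.14 = 55.76 dB SPL.
chiller: 95.0 − 20·log₁₀(6.2/2.1) = 95.0 − 9.40 = 85.60 dB SPL.
Σ 10^(L/10) = 3.511e+09 → L_total = 10·log₁₀(3.511e+09) = 95.45 dB SPL.

95.5 dB SPL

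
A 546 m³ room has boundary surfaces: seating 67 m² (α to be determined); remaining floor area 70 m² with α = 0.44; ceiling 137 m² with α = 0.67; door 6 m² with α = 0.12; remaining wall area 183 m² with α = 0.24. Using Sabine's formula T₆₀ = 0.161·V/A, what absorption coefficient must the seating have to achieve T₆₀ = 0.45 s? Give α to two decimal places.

A = 0.161·V/T₆₀ = 0.161·546/0.45 = 195.35 m² sabins.
Absorption from the other surfaces = 70·0.44 + 137·0.67 + 6·0.12 + 183·0.24 = 167.23 m², so the seating must supply 28.12 m² over 67 m².
α = 28.12/67 = 0.420.

0.42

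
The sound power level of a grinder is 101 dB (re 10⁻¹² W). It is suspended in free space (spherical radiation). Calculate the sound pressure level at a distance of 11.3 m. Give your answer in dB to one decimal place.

The power spreads over a sphere of area 4π·r², so L_p = L_w − 10·log₁₀(4π·r²).
4π·r² = 1605 m², 10·log₁₀ of that is 32.054 dB.
L_p = 101 − 32.054 = 68.95 dB.

68.9 dB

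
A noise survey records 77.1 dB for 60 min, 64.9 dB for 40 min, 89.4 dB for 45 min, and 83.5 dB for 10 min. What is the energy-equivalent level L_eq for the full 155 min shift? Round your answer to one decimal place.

L_eq = 10·log₁₀[(1/T)·Σ tᵢ·10^(Lᵢ/10)] with T = 155 min.
Σ tᵢ·10^(Lᵢ/10) = 60·10^(77.1/10) + 40·10^(64.9/10) + 45·10^(89.4/10) + 10·10^(83.5/10) = 4.463e+10.
L_eq = 10·log₁₀(4.463e+10/155) = 84.59 dB.

84.6 dB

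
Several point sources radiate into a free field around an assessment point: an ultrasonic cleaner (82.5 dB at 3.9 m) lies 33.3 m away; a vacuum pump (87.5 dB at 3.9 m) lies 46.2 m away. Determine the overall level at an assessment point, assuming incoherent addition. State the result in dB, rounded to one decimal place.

First find each source's level at the receiver (point-source: −20·log₁₀(r/r_ref)), then combine on an intensity basis.
ultrasonic cleaner: 82.5 − 20·log₁₀(33.3/3.9) = 82.5 − 18.63 = 63.87 dB.
vacuum pump: 87.5 − 20·log₁₀(46.2/3.9) = 87.5 − 21.47 = 66.03 dB.
Σ 10^(L/10) = 6.446e+06 → L_total = 10·log₁₀(6.446e+06) = 68.09 dB.

68.1 dB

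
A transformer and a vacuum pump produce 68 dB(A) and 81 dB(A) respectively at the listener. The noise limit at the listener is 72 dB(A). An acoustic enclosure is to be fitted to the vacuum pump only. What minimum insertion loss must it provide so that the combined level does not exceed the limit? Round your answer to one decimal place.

Everything except the vacuum pump sums to 10^(68/10) = 6.310e+06 in linear terms, 68.00 dB(A).
To meet 72 dB(A) overall, the treated vacuum pump may contribute at most 10^(72/10) − 6.310e+06 = 9.539e+06, i.e. 69.80 dB(A).
So the vacuum pump must be reduced from 81 to 69.80 dB(A): IL = 11.20 dB.

11.2 dB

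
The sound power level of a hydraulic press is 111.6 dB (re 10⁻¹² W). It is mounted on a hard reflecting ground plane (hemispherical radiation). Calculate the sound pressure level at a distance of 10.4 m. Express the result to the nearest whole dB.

The power spreads over a hemisphere of area 2π·r², so L_p = L_w − 10·log₁₀(2π·r²).
2π·r² = 679.6 m², 10·log₁₀ of that is 28.322 dB.
L_p = 111.6 − 28.322 = 83.28 dB.

83 dB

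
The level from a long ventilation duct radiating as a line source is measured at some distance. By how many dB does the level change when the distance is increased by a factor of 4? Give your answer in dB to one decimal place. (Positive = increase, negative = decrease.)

-6.0 dB

With cylindrical spreading the level changes by −10·log₁₀(r₂/r₁).
ΔL = −10·log₁₀(4) = -6.02 dB.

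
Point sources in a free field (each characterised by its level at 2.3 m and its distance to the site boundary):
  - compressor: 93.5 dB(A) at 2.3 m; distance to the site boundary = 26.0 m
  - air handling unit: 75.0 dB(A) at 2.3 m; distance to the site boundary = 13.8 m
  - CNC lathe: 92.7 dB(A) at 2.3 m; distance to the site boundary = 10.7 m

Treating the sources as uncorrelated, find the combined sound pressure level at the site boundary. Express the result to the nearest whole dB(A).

80 dB(A)

First find each source's level at the receiver (point-source: −20·log₁₀(r/r_ref)), then combine on an intensity basis.
compressor: 93.5 − 20·log₁₀(26.0/2.3) = 93.5 − 21.06 = 72.44 dB(A).
air handling unit: 75.0 − 20·log₁₀(13.8/2.3) = 75.0 − 15.56 = 59.44 dB(A).
CNC lathe: 92.7 − 20·log₁₀(10.7/2.3) = 92.7 − 13.35 = 79.35 dB(A).
Σ 10^(L/10) = 1.044e+08 → L_total = 10·log₁₀(1.044e+08) = 80.19 dB(A).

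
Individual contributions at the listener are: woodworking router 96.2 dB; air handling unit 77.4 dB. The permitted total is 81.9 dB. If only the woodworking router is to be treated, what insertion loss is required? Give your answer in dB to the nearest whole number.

Fixed contribution from the other source: Σ 10^(L/10) = 10^(77.4/10) = 5.495e+07 (77.40 dB).
The limit corresponds to 10^(81.9/10) = 1.549e+08; subtracting the fixed part leaves 9.993e+07 for the woodworking router, i.e. 80.00 dB.
Required insertion loss = 96.2 − 80.00 = 16.20 dB.

16 dB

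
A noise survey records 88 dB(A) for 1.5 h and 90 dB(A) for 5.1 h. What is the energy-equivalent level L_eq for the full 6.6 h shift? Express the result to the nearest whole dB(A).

90 dB(A)

Weight each interval's intensity by its duration and average over T = 6.6 h:
Σ tᵢ·10^(Lᵢ/10) = 1.5·10^(88/10) + 5.1·10^(90/10) = 6.046e+09.
L_eq = 10·log₁₀(6.046e+09/6.6) = 89.62 dB(A).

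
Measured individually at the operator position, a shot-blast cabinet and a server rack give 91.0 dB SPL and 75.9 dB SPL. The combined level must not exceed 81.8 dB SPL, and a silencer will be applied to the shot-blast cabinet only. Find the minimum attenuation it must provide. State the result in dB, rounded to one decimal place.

Everything except the shot-blast cabinet sums to 10^(75.9/10) = 3.890e+07 in linear terms, 75.90 dB SPL.
The limit corresponds to 10^(81.8/10) = 1.514e+08; subtracting the fixed part leaves 1.125e+08 for the shot-blast cabinet, i.e. 80.51 dB SPL.
So the shot-blast cabinet must be reduced from 91.0 to 80.51 dB SPL: IL = 10.49 dB.

10.5 dB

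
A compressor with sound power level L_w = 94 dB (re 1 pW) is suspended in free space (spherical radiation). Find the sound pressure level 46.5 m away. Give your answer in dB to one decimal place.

L_p = L_w − 10·log₁₀(4π·r²) with r = 46.5 m.
4π·r² = 2.717e+04 m², 10·log₁₀ of that is 44.341 dB.
L_p = 94 − 44.341 = 49.66 dB.

49.7 dB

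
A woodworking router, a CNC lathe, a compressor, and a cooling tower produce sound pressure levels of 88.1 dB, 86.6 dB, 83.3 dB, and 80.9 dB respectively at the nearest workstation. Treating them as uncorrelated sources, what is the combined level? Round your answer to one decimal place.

91.6 dB

Incoherent sources combine by intensity addition: L_total = 10·log₁₀(Σ 10^(L_i/10)).
Σ 10^(L/10) = 10^(88.1/10) + 10^(86.6/10) + 10^(83.3/10) + 10^(80.9/10) = 1.440e+09.
L_total = 10·log₁₀(1.440e+09) = 91.58 dB.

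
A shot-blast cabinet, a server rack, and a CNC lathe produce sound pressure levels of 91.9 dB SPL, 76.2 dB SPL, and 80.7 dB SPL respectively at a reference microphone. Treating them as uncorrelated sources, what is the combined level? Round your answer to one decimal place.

For uncorrelated sources the intensities add, so convert each level to linear form, sum, and take 10·log₁₀ of the total.
Σ 10^(L/10) = 10^(91.9/10) + 10^(76.2/10) + 10^(80.7/10) = 1.708e+09.
L_total = 10·log₁₀(1.708e+09) = 92.32 dB SPL.

92.3 dB SPL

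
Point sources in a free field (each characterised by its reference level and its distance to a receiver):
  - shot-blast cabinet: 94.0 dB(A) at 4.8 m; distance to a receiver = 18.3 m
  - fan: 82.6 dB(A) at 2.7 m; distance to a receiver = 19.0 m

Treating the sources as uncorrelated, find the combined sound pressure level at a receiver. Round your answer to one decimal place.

82.5 dB(A)

Propagate each source to the receiver with L = L_ref − 20·log₁₀(r/r_ref), then add intensities.
shot-blast cabinet: 94.0 − 20·log₁₀(18.3/4.8) = 94.0 − 11.62 = 82.38 dB(A).
fan: 82.6 − 20·log₁₀(19.0/2.7) = 82.6 − 16.95 = 65.65 dB(A).
Σ 10^(L/10) = 1.765e+08 → L_total = 10·log₁₀(1.765e+08) = 82.47 dB(A).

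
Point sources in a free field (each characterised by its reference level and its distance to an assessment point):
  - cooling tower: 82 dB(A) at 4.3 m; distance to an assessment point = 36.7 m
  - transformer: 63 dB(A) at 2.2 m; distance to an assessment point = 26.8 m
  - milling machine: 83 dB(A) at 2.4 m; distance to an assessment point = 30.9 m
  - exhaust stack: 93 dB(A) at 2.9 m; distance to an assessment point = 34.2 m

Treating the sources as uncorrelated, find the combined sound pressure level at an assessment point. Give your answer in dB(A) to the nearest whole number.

First find each source's level at the receiver (point-source: −20·log₁₀(r/r_ref)), then combine on an intensity basis.
cooling tower: 82 − 20·log₁₀(36.7/4.3) = 82 − 18.62 = 63.38 dB(A).
transformer: 63 − 20·log₁₀(26.8/2.2) = 63 − 21.71 = 41.29 dB(A).
milling machine: 83 − 20·log₁₀(30.9/2.4) = 83 − 22.19 = 60.81 dB(A).
exhaust stack: 93 − 20·log₁₀(34.2/2.9) = 93 − 21.43 = 71.57 dB(A).
Σ 10^(L/10) = 1.774e+07 → L_total = 10·log₁₀(1.774e+07) = 72.49 dB(A).

72 dB(A)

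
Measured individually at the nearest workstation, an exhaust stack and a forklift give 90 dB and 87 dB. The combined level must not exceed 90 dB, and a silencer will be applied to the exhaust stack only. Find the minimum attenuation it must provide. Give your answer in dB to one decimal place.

3.0 dB

Everything except the exhaust stack sums to 10^(87/10) = 5.012e+08 in linear terms, 87.00 dB.
To meet 90 dB overall, the treated exhaust stack may contribute at most 10^(90/10) − 5.012e+08 = 4.988e+08, i.e. 86.98 dB.
Required insertion loss = 90 − 86.98 = 3.02 dB.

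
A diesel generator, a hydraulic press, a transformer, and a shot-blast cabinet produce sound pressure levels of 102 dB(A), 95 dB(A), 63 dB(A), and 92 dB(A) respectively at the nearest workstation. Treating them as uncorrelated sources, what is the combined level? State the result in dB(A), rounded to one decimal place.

Incoherent sources combine by intensity addition: L_total = 10·log₁₀(Σ 10^(L_i/10)).
Σ 10^(L/10) = 10^(102/10) + 10^(95/10) + 10^(63/10) + 10^(92/10) = 2.060e+10.
L_total = 10·log₁₀(2.060e+10) = 103.14 dB(A).

103.1 dB(A)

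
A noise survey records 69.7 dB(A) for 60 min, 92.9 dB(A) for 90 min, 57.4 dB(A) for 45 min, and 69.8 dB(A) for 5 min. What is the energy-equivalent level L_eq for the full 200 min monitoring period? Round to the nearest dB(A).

89 dB(A)

Weight each interval's intensity by its duration and average over T = 200 min:
Σ tᵢ·10^(Lᵢ/10) = 60·10^(69.7/10) + 90·10^(92.9/10) + 45·10^(57.4/10) + 5·10^(69.8/10) = 1.761e+11.
L_eq = 10·log₁₀(1.761e+11/200) = 89.45 dB(A).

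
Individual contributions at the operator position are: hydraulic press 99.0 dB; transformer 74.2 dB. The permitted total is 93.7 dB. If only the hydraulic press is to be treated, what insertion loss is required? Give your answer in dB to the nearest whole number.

The untreated sources together contribute 10^(74.2/10) = 2.630e+07, i.e. 74.20 dB.
The limit corresponds to 10^(93.7/10) = 2.344e+09; subtracting the fixed part leaves 2.318e+09 for the hydraulic press, i.e. 93.65 dB.
Required insertion loss = 99.0 − 93.65 = 5.35 dB.

5 dB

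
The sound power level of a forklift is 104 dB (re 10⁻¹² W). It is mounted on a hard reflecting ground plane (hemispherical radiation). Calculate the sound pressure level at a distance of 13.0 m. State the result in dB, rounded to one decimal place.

The power spreads over a hemisphere of area 2π·r², so L_p = L_w − 10·log₁₀(2π·r²).
2π·r² = 1062 m², 10·log₁₀ of that is 30.261 dB.
L_p = 104 − 30.261 = 73.74 dB.

73.7 dB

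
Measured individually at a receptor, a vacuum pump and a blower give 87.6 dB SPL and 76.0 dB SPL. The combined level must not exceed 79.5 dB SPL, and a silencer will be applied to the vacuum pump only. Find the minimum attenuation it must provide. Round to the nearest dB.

11 dB

Fixed contribution from the other source: Σ 10^(L/10) = 10^(76.0/10) = 3.981e+07 (76.00 dB SPL).
The limit corresponds to 10^(79.5/10) = 8.913e+07; subtracting the fixed part leaves 4.931e+07 for the vacuum pump, i.e. 76.93 dB SPL.
So the vacuum pump must be reduced from 87.6 to 76.93 dB SPL: IL = 10.67 dB.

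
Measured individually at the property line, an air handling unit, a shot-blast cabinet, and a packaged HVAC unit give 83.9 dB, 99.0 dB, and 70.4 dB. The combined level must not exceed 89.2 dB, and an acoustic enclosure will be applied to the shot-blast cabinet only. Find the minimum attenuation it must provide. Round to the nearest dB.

Everything except the shot-blast cabinet sums to 10^(83.9/10) + 10^(70.4/10) = 2.564e+08 in linear terms, 84.09 dB.
To meet 89.2 dB overall, the treated shot-blast cabinet may contribute at most 10^(89.2/10) − 2.564e+08 = 5.753e+08, i.e. 87.60 dB.
So the shot-blast cabinet must be reduced from 99.0 to 87.60 dB: IL = 11.40 dB.

11 dB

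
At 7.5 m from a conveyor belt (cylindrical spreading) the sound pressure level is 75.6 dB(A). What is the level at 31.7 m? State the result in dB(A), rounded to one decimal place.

For a line source, L₂ = L₁ − 10·log₁₀(r₂/r₁).
L₂ = 75.6 − 10·log₁₀(31.7/7.5) = 75.6 − 6.260 = 69.34 dB(A).

69.3 dB(A)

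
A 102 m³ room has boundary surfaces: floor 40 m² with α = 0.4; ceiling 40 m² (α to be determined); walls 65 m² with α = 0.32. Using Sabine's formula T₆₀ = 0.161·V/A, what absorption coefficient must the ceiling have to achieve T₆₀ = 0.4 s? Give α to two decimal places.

0.11

A = 0.161·V/T₆₀ = 0.161·102/0.4 = 41.05 m² sabins.
Absorption from the other surfaces = 40·0.4 + 65·0.32 = 36.80 m², so the ceiling must supply 4.26 m² over 40 m².
α = 4.26/40 = 0.106.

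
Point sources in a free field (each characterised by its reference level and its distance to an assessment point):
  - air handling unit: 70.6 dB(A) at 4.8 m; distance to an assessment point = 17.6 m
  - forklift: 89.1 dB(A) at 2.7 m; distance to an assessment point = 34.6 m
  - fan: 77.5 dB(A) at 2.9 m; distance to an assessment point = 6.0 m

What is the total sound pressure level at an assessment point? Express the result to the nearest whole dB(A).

Apply inverse-square spreading to bring every level to the receiver, then sum 10^(L/10).
air handling unit: 70.6 − 20·log₁₀(17.6/4.8) = 70.6 − 11.29 = 59.31 dB(A).
forklift: 89.1 − 20·log₁₀(34.6/2.7) = 89.1 − 22.15 = 66.95 dB(A).
fan: 77.5 − 20·log₁₀(6.0/2.9) = 77.5 − 6.32 = 71.18 dB(A).
Σ 10^(L/10) = 1.894e+07 → L_total = 10·log₁₀(1.894e+07) = 72.77 dB(A).

73 dB(A)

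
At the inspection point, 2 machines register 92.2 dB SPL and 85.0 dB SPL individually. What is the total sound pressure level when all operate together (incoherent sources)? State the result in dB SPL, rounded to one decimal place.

93.0 dB SPL

Incoherent sources combine by intensity addition: L_total = 10·log₁₀(Σ 10^(L_i/10)).
Σ 10^(L/10) = 10^(92.2/10) + 10^(85.0/10) = 1.976e+09.
L_total = 10·log₁₀(1.976e+09) = 92.96 dB SPL.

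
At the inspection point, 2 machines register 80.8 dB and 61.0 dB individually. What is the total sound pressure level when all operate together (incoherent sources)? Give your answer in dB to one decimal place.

80.8 dB

For uncorrelated sources the intensities add, so convert each level to linear form, sum, and take 10·log₁₀ of the total.
Σ 10^(L/10) = 10^(80.8/10) + 10^(61.0/10) = 1.215e+08.
L_total = 10·log₁₀(1.215e+08) = 80.85 dB.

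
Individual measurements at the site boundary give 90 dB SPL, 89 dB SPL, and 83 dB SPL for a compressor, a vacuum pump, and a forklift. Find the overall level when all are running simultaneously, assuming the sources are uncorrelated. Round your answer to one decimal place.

93.0 dB SPL

For uncorrelated sources the intensities add, so convert each level to linear form, sum, and take 10·log₁₀ of the total.
Σ 10^(L/10) = 10^(90/10) + 10^(89/10) + 10^(83/10) = 1.994e+09.
L_total = 10·log₁₀(1.994e+09) = 93.00 dB SPL.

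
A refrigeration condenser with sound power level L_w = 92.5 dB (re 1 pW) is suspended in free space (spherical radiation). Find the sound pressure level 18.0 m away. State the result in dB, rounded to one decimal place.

The power spreads over a sphere of area 4π·r², so L_p = L_w − 10·log₁₀(4π·r²).
4π·r² = 4072 m², 10·log₁₀ of that is 36.098 dB.
L_p = 92.5 − 36.098 = 56.40 dB.

56.4 dB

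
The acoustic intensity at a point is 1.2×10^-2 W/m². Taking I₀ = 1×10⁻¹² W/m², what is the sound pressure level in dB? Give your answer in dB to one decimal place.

Dividing by I₀ shifts the exponent by 12: I/I₀ = 1.2×10^10.
L = 10·(0.0792 + 10) = 100.79 dB.

100.8 dB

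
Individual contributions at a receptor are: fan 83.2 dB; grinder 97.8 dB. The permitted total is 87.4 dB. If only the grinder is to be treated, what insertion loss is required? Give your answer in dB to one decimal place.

12.5 dB

Everything except the grinder sums to 10^(83.2/10) = 2.089e+08 in linear terms, 83.20 dB.
To meet 87.4 dB overall, the treated grinder may contribute at most 10^(87.4/10) − 2.089e+08 = 3.406e+08, i.e. 85.32 dB.
Required insertion loss = 97.8 − 85.32 = 12.48 dB.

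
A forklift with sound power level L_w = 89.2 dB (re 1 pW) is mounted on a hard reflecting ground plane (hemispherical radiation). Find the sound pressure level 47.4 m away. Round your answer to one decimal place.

Free-field hemispherical radiation: L_p = L_w − 10·log₁₀(2π·r²), r = 47.4 m.
2π·r² = 1.412e+04 m², 10·log₁₀ of that is 41.497 dB.
L_p = 89.2 − 41.497 = 47.70 dB.

47.7 dB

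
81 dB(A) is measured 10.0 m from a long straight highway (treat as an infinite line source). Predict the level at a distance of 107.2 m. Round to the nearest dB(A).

Cylindrical spreading from a line source gives a 10·log₁₀(r₂/r₁) drop.
L₂ = 81 − 10·log₁₀(107.2/10.0) = 81 − 10.302 = 70.70 dB(A).

71 dB(A)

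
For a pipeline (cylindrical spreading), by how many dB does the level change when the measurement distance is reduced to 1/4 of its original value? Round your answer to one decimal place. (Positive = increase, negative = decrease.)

+6.0 dB

Line-source spreading: ΔL = −10·log₁₀(r₂/r₁).
ΔL = −10·log₁₀(0.25) = +6.02 dB.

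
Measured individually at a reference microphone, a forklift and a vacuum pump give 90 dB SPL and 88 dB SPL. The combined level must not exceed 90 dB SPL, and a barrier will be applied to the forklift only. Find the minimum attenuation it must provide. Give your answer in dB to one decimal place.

Everything except the forklift sums to 10^(88/10) = 6.310e+08 in linear terms, 88.00 dB SPL.
To meet 90 dB SPL overall, the treated forklift may contribute at most 10^(90/10) − 6.310e+08 = 3.690e+08, i.e. 85.67 dB SPL.
Required insertion loss = 90 − 85.67 = 4.33 dB.

4.3 dB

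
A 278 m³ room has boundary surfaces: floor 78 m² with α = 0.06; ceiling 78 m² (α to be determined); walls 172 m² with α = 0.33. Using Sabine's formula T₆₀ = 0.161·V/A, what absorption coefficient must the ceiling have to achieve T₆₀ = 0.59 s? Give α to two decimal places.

0.18

Required total absorption A = 0.161·278/0.59 = 75.86 m².
Absorption from the other surfaces = 78·0.06 + 172·0.33 = 61.44 m², so the ceiling must supply 14.42 m² over 78 m².
α = 14.42/78 = 0.185.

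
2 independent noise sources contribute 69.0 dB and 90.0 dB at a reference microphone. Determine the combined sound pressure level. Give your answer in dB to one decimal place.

Incoherent sources combine by intensity addition: L_total = 10·log₁₀(Σ 10^(L_i/10)).
Σ 10^(L/10) = 10^(69.0/10) + 10^(90.0/10) = 1.008e+09.
L_total = 10·log₁₀(1.008e+09) = 90.03 dB.

90.0 dB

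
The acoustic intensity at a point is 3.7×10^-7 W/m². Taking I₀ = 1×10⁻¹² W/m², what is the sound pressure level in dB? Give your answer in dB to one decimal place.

Dividing by I₀ shifts the exponent by 12: I/I₀ = 3.7×10^5.
L = 10·(0.5682 + 5) = 55.68 dB.

55.7 dB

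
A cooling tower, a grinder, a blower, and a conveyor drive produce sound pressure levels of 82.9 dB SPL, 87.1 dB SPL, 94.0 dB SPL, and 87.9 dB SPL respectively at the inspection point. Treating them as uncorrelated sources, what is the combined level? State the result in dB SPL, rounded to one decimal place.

95.8 dB SPL

Incoherent sources combine by intensity addition: L_total = 10·log₁₀(Σ 10^(L_i/10)).
Σ 10^(L/10) = 10^(82.9/10) + 10^(87.1/10) + 10^(94.0/10) + 10^(87.9/10) = 3.836e+09.
L_total = 10·log₁₀(3.836e+09) = 95.84 dB SPL.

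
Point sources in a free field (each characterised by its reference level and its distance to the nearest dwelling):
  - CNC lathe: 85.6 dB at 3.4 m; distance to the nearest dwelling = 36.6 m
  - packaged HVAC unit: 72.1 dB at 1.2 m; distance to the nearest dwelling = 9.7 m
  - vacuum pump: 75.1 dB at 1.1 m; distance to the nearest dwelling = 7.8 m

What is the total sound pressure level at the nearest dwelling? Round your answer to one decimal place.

66.0 dB

Apply inverse-square spreading to bring every level to the receiver, then sum 10^(L/10).
CNC lathe: 85.6 − 20·log₁₀(36.6/3.4) = 85.6 − 20.64 = 64.96 dB.
packaged HVAC unit: 72.1 − 20·log₁₀(9.7/1.2) = 72.1 − 18.15 = 53.95 dB.
vacuum pump: 75.1 − 20·log₁₀(7.8/1.1) = 75.1 − 17.01 = 58.09 dB.
Σ 10^(L/10) = 4.025e+06 → L_total = 10·log₁₀(4.025e+06) = 66.05 dB.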